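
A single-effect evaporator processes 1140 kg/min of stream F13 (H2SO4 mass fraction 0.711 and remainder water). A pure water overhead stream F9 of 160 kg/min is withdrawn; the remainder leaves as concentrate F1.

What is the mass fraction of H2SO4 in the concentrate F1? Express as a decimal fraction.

H2SO4 is not removed: 1140×0.711 = 810.54 kg/min of H2SO4 enters F1.
Concentrate = 1140 − 160 = 980 kg/min.
Mass fraction = 810.54/980 = 0.827.

0.827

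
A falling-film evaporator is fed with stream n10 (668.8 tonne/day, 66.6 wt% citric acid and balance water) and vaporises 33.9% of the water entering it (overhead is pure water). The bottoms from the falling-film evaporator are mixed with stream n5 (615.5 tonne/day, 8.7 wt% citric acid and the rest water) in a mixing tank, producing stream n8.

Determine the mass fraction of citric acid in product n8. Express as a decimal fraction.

Vapour removed = 0.339×0.334×668.8 = 75.726 tonne/day; concentrate = 593.07 tonne/day.
citric acid reaching the mixer = 445.42 (from concentrate) + 615.5×0.087 = 498.97 tonne/day.
Product flow = 593.07 + 615.5 = 1208.6 tonne/day; citric acid fraction = 0.413.

0.413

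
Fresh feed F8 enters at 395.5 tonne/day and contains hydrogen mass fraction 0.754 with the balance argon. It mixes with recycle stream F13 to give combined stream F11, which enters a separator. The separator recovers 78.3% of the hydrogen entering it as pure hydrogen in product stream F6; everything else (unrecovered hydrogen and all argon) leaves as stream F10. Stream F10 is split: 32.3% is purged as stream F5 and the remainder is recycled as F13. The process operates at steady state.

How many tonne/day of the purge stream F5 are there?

argon enters only via F8 and leaves only via the purge: 395.5×0.246 = 0.323×(argon in F10), and the separator passes all argon, so argon in F11 = argon in F10 = 301.22 tonne/day.
hydrogen in F11: m_A = 395.5×0.754 + (1−0.323)·(1−0.783)·m_A, so m_A = 298.21/0.8531 = 349.56 tonne/day.
F10 = (1−0.783)×349.56 + 301.22 = 377.07 tonne/day.
Purge F5 = 0.323×377.07 = 121.79 tonne/day.

121.8 tonne/day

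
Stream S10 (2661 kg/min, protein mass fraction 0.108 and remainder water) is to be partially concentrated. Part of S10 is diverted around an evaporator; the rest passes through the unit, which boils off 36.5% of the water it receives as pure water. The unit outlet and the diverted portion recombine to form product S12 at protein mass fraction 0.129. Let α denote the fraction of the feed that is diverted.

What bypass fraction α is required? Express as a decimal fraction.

0.500

All 2661×0.108 = 287.39 kg/min of protein reaches S12, so S12 = 287.39/0.129 = 2227.8 kg/min and vapour = 433.19 kg/min.
The evaporator receives (1−α)·2661 of feed at 0.892 water and removes 0.365 of that water:
0.365×0.892×(1−α)×2661 = 433.19
(1−α) = 433.19/866.37 = 0.5000;  α = 0.5000.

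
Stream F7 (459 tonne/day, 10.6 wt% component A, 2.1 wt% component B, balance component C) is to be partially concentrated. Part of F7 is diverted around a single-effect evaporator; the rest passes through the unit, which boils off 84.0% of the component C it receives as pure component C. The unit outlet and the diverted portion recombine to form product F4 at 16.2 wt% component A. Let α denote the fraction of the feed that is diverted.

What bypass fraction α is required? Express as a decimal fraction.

0.529

All 459×0.106 = 48.654 tonne/day of component A reaches F4, so F4 = 48.654/0.162 = 300.33 tonne/day and vapour = 158.67 tonne/day.
The evaporator receives (1−α)·459 of feed at 0.873 component C and removes 0.840 of that component C:
0.840×0.873×(1−α)×459 = 158.67
(1−α) = 158.67/336.59 = 0.4714;  α = 0.5286.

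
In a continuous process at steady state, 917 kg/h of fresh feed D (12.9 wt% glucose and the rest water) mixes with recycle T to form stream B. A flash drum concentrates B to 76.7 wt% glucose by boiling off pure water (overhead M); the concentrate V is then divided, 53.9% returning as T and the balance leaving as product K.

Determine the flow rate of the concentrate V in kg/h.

334.6 kg/h

Overall glucose balance (none leaves overhead): glucose in fresh feed = glucose in product, i.e. 917×0.129 = (1−0.539)·V·0.767.
V = 118.29/(0.767×0.461) = 334.55 kg/h.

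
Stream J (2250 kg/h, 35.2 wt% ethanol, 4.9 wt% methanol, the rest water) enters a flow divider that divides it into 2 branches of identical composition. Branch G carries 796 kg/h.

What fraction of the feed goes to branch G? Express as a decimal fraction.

0.354

Fraction to G = 796/2250 = 0.3538.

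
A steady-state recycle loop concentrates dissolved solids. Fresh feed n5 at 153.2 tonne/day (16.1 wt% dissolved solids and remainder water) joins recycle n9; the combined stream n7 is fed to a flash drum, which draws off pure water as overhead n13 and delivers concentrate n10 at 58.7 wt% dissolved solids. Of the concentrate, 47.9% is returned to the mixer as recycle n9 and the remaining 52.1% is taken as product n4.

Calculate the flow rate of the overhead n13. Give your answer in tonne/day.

Overall dissolved solids balance (none leaves overhead): dissolved solids in fresh feed = dissolved solids in product, i.e. 153.2×0.161 = (1−0.479)·n10·0.587.
n10 = 24.665/(0.587×0.521) = 80.651 tonne/day.
Recycle n9 = 0.479×80.651 = 38.632 tonne/day.
Combined feed n7 = 153.2 + 38.632 = 191.83 tonne/day.
Overhead n13 = n7 − n10 = 191.83 − 80.651 = 111.18 tonne/day.

111.2 tonne/day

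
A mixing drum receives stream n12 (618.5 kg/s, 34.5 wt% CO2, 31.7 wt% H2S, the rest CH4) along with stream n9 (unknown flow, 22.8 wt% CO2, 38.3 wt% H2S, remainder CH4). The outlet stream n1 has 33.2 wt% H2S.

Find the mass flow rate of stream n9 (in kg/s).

Let n9 be the unknown flow. Total out = 618.5 + n9.
H2S balance: 196.06 + 0.383·n9 = 0.332·(618.5 + n9)
(0.383 − 0.332)·n9 = 0.332×618.5 − 196.06 = 9.2775
n9 = 9.2775 / 0.051 = 181.91 kg/s

181.9 kg/s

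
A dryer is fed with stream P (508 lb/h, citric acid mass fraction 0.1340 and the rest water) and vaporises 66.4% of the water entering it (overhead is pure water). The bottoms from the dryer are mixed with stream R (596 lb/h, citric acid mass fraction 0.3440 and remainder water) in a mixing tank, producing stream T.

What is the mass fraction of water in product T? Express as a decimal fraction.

Vapour removed = 0.664×0.866×508 = 292.11 lb/h; concentrate = 215.89 lb/h.
water reaching the mixer = 147.82 (from concentrate) + 596×0.656 = 538.79 lb/h.
Product flow = 215.89 + 596 = 811.89 lb/h; water fraction = 0.6636.

0.6636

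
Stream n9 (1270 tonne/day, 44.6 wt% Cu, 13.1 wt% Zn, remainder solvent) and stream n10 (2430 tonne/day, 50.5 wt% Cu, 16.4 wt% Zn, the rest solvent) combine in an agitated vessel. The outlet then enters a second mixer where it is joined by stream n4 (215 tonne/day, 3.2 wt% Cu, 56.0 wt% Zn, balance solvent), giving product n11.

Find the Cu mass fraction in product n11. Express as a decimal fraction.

Overall, product flow = 3915 tonne/day.
Cu in = 1270×0.446 + 2430×0.505 + 215×0.032 = 1800.5 tonne/day.
Cu fraction in n11 = 0.460.

0.460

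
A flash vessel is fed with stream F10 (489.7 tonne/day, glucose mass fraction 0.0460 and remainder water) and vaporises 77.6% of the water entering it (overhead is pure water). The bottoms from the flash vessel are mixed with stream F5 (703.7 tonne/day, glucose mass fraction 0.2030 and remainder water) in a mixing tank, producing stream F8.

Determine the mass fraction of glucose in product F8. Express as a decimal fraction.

Vapour removed = 0.776×0.954×489.7 = 362.53 tonne/day; concentrate = 127.17 tonne/day.
glucose reaching the mixer = 22.526 (from concentrate) + 703.7×0.203 = 165.38 tonne/day.
Product flow = 127.17 + 703.7 = 830.87 tonne/day; glucose fraction = 0.1990.

0.1990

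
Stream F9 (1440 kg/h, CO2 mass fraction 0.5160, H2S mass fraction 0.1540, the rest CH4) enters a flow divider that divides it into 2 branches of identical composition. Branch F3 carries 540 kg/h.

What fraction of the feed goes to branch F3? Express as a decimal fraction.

0.375

Fraction to F3 = 540/1440 = 0.3750.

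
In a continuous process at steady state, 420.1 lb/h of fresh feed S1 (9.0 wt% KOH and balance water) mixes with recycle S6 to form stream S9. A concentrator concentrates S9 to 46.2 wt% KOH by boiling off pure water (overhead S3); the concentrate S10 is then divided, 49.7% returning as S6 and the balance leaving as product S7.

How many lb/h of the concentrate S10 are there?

Overall KOH balance (none leaves overhead): KOH in fresh feed = KOH in product, i.e. 420.1×0.090 = (1−0.497)·S10·0.462.
S10 = 37.809/(0.462×0.503) = 162.7 lb/h.

162.7 lb/h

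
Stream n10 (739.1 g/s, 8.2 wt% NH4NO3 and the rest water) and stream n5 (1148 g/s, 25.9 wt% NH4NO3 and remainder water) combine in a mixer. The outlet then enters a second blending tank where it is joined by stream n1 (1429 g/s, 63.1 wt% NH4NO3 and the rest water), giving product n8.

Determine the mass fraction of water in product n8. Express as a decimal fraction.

0.6201

Overall, product flow = 3316.1 g/s.
water in = 739.1×0.918 + 1148×0.741 + 1429×0.369 = 2056.5 g/s.
water fraction in n8 = 0.6201.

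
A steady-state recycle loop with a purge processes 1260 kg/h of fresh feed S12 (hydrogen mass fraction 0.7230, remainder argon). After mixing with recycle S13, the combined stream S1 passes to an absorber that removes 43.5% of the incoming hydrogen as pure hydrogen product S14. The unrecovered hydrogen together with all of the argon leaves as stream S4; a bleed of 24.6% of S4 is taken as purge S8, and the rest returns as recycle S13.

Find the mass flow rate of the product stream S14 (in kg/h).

hydrogen in S1: m_A = 1260×0.723 + (1−0.246)·(1−0.435)·m_A, so m_A = 910.98/0.5740 = 1587.1 kg/h.
Product S14 = 0.435×1587.1 = 690.39 kg/h.

690.4 kg/h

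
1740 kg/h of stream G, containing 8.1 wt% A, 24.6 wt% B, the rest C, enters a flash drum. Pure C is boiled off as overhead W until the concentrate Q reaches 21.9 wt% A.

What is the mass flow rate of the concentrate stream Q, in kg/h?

643.6 kg/h

A is conserved: 1740×0.081 = 140.94 kg/h all reports to the concentrate.
Concentrate = 140.94/(target fraction) = 643.56 kg/h.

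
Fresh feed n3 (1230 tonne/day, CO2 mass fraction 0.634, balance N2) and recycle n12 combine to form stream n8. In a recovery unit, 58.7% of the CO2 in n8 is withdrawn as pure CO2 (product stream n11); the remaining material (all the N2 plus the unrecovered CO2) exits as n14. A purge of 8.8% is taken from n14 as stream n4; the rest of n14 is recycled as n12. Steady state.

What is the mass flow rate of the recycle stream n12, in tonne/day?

5137 tonne/day

N2 enters only via n3 and leaves only via the purge: 1230×0.366 = 0.088×(N2 in n14), and the recovery unit passes all N2, so N2 in n8 = N2 in n14 = 5115.7 tonne/day.
CO2 in n8: m_A = 1230×0.634 + (1−0.088)·(1−0.587)·m_A, so m_A = 779.82/0.6233 = 1251 tonne/day.
n14 = (1−0.587)×1251 + 5115.7 = 5632.4 tonne/day.
Recycle n12 = (1−0.088)×5632.4 = 5136.7 tonne/day.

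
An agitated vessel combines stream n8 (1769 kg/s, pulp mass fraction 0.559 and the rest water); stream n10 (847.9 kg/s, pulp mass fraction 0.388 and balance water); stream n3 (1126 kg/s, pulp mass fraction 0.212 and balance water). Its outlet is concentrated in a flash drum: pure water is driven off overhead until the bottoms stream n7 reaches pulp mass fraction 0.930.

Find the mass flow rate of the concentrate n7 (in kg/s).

pulp entering = 1769×0.559 + 847.9×0.388 + 1126×0.212 = 1556.6 kg/s.
All pulp reports to n7, so n7 = 1556.6/0.930 = 1673.7 kg/s.

1674 kg/s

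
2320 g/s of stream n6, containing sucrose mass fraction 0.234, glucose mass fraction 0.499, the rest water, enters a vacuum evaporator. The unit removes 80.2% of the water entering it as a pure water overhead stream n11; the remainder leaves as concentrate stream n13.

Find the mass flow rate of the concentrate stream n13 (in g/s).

water entering = 2320×0.267 = 619.44 g/s; overhead removed = 0.802×619.44 = 496.79 g/s.
Concentrate = 2320 − 496.79 = 1823.2 g/s.

1823 g/s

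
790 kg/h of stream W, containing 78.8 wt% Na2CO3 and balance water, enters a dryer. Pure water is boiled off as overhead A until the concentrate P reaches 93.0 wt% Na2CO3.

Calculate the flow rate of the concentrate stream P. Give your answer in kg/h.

Na2CO3 is conserved: 790×0.788 = 622.52 kg/h all reports to the concentrate.
Concentrate = 622.52/(target fraction) = 669.38 kg/h.

669.4 kg/h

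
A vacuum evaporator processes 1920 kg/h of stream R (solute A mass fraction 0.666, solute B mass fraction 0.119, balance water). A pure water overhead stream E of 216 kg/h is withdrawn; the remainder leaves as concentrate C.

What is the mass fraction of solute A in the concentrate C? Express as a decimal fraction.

0.750

solute A is not removed: 1920×0.666 = 1278.7 kg/h of solute A enters C.
Concentrate = 1920 − 216 = 1704 kg/h.
Mass fraction = 1278.7/1704 = 0.750.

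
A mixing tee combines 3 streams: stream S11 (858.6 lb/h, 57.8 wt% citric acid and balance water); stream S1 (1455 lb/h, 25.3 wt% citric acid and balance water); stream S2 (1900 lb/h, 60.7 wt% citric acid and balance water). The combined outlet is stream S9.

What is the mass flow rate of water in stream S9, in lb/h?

2196 lb/h

water out = water in = 858.6×0.422 + 1455×0.747 + 1900×0.393 = 2195.9 lb/h.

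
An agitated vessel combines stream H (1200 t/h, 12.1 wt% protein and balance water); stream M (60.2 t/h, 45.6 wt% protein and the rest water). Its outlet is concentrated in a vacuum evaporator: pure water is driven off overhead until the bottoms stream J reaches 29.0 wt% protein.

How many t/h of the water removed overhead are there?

protein entering = 1200×0.121 + 60.2×0.456 = 172.65 t/h.
All protein reports to J, so J = 172.65/0.290 = 595.35 t/h.
Total feed = 1260.2 t/h; overhead = 1260.2 − 595.35 = 664.85 t/h.

664.9 t/h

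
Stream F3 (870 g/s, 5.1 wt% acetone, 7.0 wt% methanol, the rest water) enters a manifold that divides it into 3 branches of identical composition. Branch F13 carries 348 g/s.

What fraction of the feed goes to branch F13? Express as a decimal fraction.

0.400

Fraction to F13 = 348/870 = 0.4000.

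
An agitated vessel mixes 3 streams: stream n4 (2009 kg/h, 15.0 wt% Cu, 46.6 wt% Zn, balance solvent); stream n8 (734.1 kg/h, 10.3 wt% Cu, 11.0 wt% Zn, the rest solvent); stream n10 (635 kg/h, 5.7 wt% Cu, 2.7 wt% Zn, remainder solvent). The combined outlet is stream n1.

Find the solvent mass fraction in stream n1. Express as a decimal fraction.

0.572

Total flow out = 2009 + 734.1 + 635 = 3378.1 kg/h.
solvent in = 2009×0.384 + 734.1×0.787 + 635×0.916 = 1930.9 kg/h.
solvent mass fraction in n1 = 1930.9/3378.1 = 0.572.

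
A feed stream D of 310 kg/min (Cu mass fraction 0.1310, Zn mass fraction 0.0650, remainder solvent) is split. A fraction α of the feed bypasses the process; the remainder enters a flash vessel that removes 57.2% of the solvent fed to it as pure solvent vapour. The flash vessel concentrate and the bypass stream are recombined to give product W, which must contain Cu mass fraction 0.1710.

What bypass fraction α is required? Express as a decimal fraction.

0.491

All 310×0.131 = 40.61 kg/min of Cu reaches W, so W = 40.61/0.171 = 237.49 kg/min and vapour = 72.515 kg/min.
The evaporator receives (1−α)·310 of feed at 0.804 solvent and removes 0.572 of that solvent:
0.572×0.804×(1−α)×310 = 72.515
(1−α) = 72.515/142.57 = 0.5086;  α = 0.4914.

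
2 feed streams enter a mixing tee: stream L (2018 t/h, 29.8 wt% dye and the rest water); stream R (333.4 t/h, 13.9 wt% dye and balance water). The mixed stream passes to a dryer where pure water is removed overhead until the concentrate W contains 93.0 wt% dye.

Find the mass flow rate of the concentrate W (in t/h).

dye entering = 2018×0.298 + 333.4×0.139 = 647.71 t/h.
All dye reports to W, so W = 647.71/0.930 = 696.46 t/h.

696.5 t/h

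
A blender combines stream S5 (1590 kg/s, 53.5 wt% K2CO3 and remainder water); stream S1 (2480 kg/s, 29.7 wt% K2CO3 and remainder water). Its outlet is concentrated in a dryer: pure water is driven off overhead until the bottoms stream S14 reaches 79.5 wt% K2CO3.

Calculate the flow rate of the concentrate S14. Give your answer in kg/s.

1996 kg/s

K2CO3 entering = 1590×0.535 + 2480×0.297 = 1587.2 kg/s.
All K2CO3 reports to S14, so S14 = 1587.2/0.795 = 1996.5 kg/s.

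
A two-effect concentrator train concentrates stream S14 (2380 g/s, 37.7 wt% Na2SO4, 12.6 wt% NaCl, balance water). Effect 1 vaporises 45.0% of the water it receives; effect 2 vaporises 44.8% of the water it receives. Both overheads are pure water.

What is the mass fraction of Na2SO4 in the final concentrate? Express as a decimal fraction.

0.577

water in feed = 2380×0.497 = 1182.9 g/s.
After stage 1: water left = (1−0.450)×1182.9 = 650.57; stream total = 1847.7 g/s.
After stage 2: water left = (1−0.448)×650.57 = 359.12; final concentrate = 1556.3 g/s.
Na2SO4 fraction = 897.26/1556.3 = 0.577.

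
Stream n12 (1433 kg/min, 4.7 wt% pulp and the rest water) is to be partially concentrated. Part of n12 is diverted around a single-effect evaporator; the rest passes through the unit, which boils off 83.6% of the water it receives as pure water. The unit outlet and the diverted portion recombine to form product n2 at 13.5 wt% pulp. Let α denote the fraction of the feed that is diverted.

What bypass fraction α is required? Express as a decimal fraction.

All 1433×0.047 = 67.351 kg/min of pulp reaches n2, so n2 = 67.351/0.135 = 498.9 kg/min and vapour = 934.1 kg/min.
The evaporator receives (1−α)·1433 of feed at 0.953 water and removes 0.836 of that water:
0.836×0.953×(1−α)×1433 = 934.1
(1−α) = 934.1/1141.7 = 0.8182;  α = 0.1818.

0.182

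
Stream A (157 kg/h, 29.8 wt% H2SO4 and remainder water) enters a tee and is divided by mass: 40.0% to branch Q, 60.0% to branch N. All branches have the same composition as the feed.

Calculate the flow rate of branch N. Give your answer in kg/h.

Branch N flow = 0.600×157 = 94.2 kg/h.

94.2 kg/h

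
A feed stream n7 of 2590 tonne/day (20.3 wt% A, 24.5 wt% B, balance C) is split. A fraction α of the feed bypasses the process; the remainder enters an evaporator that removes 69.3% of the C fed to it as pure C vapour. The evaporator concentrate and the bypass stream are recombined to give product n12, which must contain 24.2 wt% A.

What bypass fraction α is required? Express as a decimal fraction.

All 2590×0.203 = 525.77 tonne/day of A reaches n12, so n12 = 525.77/0.242 = 2172.6 tonne/day and vapour = 417.4 tonne/day.
The evaporator receives (1−α)·2590 of feed at 0.552 C and removes 0.693 of that C:
0.693×0.552×(1−α)×2590 = 417.4
(1−α) = 417.4/990.77 = 0.4213;  α = 0.5787.

0.579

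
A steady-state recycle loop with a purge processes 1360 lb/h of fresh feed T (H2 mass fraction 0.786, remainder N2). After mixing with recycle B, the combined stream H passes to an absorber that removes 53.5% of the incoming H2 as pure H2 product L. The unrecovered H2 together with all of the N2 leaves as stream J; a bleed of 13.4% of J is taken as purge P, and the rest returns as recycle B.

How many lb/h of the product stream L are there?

H2 in H: m_A = 1360×0.786 + (1−0.134)·(1−0.535)·m_A, so m_A = 1069/0.5973 = 1789.6 lb/h.
Product L = 0.535×1789.6 = 957.45 lb/h.

957.4 lb/h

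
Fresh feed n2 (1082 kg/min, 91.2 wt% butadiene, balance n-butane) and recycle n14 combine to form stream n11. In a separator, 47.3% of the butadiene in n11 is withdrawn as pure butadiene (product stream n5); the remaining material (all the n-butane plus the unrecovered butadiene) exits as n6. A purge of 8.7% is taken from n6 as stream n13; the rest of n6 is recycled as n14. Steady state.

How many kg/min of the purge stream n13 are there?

n-butane enters only via n2 and leaves only via the purge: 1082×0.088 = 0.087×(n-butane in n6), and the separator passes all n-butane, so n-butane in n11 = n-butane in n6 = 1094.4 kg/min.
butadiene in n11: m_A = 1082×0.912 + (1−0.087)·(1−0.473)·m_A, so m_A = 986.78/0.5188 = 1901.9 kg/min.
n6 = (1−0.473)×1901.9 + 1094.4 = 2096.7 kg/min.
Purge n13 = 0.087×2096.7 = 182.41 kg/min.

182.4 kg/min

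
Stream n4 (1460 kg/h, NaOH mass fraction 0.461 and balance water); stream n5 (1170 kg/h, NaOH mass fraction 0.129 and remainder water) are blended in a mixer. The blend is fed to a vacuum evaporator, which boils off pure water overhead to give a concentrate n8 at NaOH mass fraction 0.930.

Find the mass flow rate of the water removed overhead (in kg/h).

NaOH entering = 1460×0.461 + 1170×0.129 = 823.99 kg/h.
All NaOH reports to n8, so n8 = 823.99/0.930 = 886.01 kg/h.
Total feed = 2630 kg/h; overhead = 2630 − 886.01 = 1744 kg/h.

1744 kg/h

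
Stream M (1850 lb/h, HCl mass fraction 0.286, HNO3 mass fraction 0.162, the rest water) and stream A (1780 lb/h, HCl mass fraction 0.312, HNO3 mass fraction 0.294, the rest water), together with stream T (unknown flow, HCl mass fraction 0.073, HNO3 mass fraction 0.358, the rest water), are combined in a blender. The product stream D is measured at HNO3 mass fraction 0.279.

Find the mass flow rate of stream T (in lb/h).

Let T be the unknown flow. Total out = 3630 + T.
HNO3 balance: 823.02 + 0.358·T = 0.279·(3630 + T)
(0.358 − 0.279)·T = 0.279×3630 − 823.02 = 189.75
T = 189.75 / 0.079 = 2401.9 lb/h

2402 lb/h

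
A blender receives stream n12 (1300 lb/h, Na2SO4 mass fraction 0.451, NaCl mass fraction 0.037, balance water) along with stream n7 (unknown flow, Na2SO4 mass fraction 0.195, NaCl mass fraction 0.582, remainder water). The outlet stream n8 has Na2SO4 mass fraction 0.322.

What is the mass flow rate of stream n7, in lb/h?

Let n7 be the unknown flow. Total out = 1300 + n7.
Na2SO4 balance: 586.3 + 0.195·n7 = 0.322·(1300 + n7)
(0.195 − 0.322)·n7 = 0.322×1300 − 586.3 = -167.7
n7 = -167.7 / -0.127 = 1320.5 lb/h

1320 lb/h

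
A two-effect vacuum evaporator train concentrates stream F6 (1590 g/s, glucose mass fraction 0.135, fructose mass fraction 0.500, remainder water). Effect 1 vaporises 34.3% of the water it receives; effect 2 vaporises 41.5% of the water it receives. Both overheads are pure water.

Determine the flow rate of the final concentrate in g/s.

1233 g/s

water in feed = 1590×0.365 = 580.35 g/s.
After stage 1: water left = (1−0.343)×580.35 = 381.29; stream total = 1390.9 g/s.
After stage 2: water left = (1−0.415)×381.29 = 223.05; final concentrate = 1232.7 g/s.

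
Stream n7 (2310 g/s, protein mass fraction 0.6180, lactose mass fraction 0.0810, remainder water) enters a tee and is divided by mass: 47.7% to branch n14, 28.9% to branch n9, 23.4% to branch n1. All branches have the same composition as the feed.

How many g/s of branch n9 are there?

Branch n9 flow = 0.289×2310 = 667.59 g/s.

667.6 g/s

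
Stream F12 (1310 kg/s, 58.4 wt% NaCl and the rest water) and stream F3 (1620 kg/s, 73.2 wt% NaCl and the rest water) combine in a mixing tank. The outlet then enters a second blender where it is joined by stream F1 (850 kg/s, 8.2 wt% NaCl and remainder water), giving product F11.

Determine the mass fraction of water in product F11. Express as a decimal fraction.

0.465

Overall, product flow = 3780 kg/s.
water in = 1310×0.416 + 1620×0.268 + 850×0.918 = 1759.4 kg/s.
water fraction in F11 = 0.465.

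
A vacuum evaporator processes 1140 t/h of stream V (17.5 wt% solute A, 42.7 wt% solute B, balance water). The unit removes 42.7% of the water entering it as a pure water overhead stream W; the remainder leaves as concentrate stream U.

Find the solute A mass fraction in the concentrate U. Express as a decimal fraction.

0.211

solute A is not removed: 1140×0.175 = 199.5 t/h of solute A enters U.
water entering = 1140×0.398 = 453.72 t/h; overhead removed = 0.427×453.72 = 193.74 t/h.
Concentrate = 1140 − 193.74 = 946.26 t/h.
Mass fraction = 199.5/946.26 = 0.211.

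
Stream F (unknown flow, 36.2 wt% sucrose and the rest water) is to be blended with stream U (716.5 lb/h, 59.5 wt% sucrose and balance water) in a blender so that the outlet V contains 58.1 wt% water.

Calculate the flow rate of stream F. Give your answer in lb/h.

2212 lb/h

Let F be the unknown flow. Total out = 716.5 + F.
water balance: 290.18 + 0.638·F = 0.581·(716.5 + F)
(0.638 − 0.581)·F = 0.581×716.5 − 290.18 = 126.1
F = 126.1 / 0.057 = 2212.4 lb/h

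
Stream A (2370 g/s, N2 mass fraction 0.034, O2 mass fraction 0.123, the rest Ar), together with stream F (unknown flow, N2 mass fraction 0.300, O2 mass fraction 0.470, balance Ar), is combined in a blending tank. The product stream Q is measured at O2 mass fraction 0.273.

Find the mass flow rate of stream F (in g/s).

1805 g/s

Let F be the unknown flow. Total out = 2370 + F.
O2 balance: 291.51 + 0.470·F = 0.273·(2370 + F)
(0.470 − 0.273)·F = 0.273×2370 − 291.51 = 355.5
F = 355.5 / 0.197 = 1804.6 g/s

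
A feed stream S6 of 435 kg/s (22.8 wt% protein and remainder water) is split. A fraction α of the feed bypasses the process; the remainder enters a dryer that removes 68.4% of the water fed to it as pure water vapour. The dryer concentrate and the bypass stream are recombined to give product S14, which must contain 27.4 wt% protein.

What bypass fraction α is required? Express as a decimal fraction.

0.682

All 435×0.228 = 99.18 kg/s of protein reaches S14, so S14 = 99.18/0.274 = 361.97 kg/s and vapour = 73.029 kg/s.
The evaporator receives (1−α)·435 of feed at 0.772 water and removes 0.684 of that water:
0.684×0.772×(1−α)×435 = 73.029
(1−α) = 73.029/229.7 = 0.3179;  α = 0.6821.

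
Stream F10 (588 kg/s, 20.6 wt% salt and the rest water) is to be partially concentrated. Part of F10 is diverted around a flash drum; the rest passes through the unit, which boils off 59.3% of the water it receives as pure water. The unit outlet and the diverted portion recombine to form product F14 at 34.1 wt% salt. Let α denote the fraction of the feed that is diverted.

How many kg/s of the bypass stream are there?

All 588×0.206 = 121.13 kg/s of salt reaches F14, so F14 = 121.13/0.341 = 355.21 kg/s and vapour = 232.79 kg/s.
The evaporator receives (1−α)·588 of feed at 0.794 water and removes 0.593 of that water:
0.593×0.794×(1−α)×588 = 232.79
(1−α) = 232.79/276.86 = 0.8408;  α = 0.1592.
Bypass flow = 0.1592×588 = 93.597 kg/s.

93.6 kg/s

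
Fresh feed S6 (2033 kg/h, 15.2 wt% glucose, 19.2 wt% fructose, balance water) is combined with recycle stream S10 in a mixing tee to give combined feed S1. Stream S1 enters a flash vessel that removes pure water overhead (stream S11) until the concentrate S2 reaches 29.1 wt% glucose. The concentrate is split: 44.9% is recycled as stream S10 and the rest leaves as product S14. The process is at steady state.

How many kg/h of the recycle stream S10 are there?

Overall glucose balance (none leaves overhead): glucose in fresh feed = glucose in product, i.e. 2033×0.152 = (1−0.449)·S2·0.291.
S2 = 309.02/(0.291×0.551) = 1927.2 kg/h.
Recycle S10 = 0.449×1927.2 = 865.33 kg/h.

865.3 kg/h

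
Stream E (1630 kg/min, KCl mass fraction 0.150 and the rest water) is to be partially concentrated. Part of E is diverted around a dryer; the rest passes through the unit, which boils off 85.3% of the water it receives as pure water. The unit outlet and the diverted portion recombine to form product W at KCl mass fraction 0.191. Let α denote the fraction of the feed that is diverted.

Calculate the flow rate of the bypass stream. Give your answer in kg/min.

All 1630×0.150 = 244.5 kg/min of KCl reaches W, so W = 244.5/0.191 = 1280.1 kg/min and vapour = 349.9 kg/min.
The evaporator receives (1−α)·1630 of feed at 0.850 water and removes 0.853 of that water:
0.853×0.850×(1−α)×1630 = 349.9
(1−α) = 349.9/1181.8 = 0.2961;  α = 0.7039.
Bypass flow = 0.7039×1630 = 1147.4 kg/min.

1147 kg/min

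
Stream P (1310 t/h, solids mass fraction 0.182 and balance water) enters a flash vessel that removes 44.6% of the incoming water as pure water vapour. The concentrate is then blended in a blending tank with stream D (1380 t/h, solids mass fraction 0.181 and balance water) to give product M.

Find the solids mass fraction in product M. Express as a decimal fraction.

0.221

Vapour removed = 0.446×0.818×1310 = 477.92 t/h; concentrate = 832.08 t/h.
solids reaching the mixer = 238.42 (from concentrate) + 1380×0.181 = 488.2 t/h.
Product flow = 832.08 + 1380 = 2212.1 t/h; solids fraction = 0.221.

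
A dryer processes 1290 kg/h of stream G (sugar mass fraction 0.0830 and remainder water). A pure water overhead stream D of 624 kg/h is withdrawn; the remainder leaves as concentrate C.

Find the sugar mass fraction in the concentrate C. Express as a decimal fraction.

0.1608

sugar is not removed: 1290×0.083 = 107.07 kg/h of sugar enters C.
Concentrate = 1290 − 624 = 666 kg/h.
Mass fraction = 107.07/666 = 0.1608.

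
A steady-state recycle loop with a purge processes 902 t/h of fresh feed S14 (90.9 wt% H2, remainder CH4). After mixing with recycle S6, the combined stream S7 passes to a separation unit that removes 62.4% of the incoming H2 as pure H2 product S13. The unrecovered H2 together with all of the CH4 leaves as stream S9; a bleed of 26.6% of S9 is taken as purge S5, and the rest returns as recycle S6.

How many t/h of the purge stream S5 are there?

CH4 enters only via S14 and leaves only via the purge: 902×0.091 = 0.266×(CH4 in S9), and the separation unit passes all CH4, so CH4 in S7 = CH4 in S9 = 308.58 t/h.
H2 in S7: m_A = 902×0.909 + (1−0.266)·(1−0.624)·m_A, so m_A = 819.92/0.7240 = 1132.5 t/h.
S9 = (1−0.624)×1132.5 + 308.58 = 734.38 t/h.
Purge S5 = 0.266×734.38 = 195.35 t/h.

195.3 t/h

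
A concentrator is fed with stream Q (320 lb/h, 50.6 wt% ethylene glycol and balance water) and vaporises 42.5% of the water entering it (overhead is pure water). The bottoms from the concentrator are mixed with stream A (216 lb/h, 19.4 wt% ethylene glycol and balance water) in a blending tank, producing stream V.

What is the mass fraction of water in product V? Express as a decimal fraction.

0.565

Vapour removed = 0.425×0.494×320 = 67.184 lb/h; concentrate = 252.82 lb/h.
water reaching the mixer = 90.896 (from concentrate) + 216×0.806 = 264.99 lb/h.
Product flow = 252.82 + 216 = 468.82 lb/h; water fraction = 0.565.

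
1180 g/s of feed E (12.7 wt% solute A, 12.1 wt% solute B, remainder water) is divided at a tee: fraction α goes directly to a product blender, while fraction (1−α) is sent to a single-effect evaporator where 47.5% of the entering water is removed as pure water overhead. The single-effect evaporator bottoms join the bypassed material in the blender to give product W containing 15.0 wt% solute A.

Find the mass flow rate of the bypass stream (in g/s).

All 1180×0.127 = 149.86 g/s of solute A reaches W, so W = 149.86/0.150 = 999.07 g/s and vapour = 180.93 g/s.
The evaporator receives (1−α)·1180 of feed at 0.752 water and removes 0.475 of that water:
0.475×0.752×(1−α)×1180 = 180.93
(1−α) = 180.93/421.5 = 0.4293;  α = 0.5707.
Bypass flow = 0.5707×1180 = 673.47 g/s.

673.5 g/s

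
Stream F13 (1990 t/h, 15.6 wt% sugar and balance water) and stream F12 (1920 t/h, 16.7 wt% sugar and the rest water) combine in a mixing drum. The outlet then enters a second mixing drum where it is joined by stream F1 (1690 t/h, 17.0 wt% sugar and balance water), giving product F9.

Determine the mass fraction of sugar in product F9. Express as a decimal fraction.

Overall, product flow = 5600 t/h.
sugar in = 1990×0.156 + 1920×0.167 + 1690×0.170 = 918.38 t/h.
sugar fraction in F9 = 0.1640.

0.1640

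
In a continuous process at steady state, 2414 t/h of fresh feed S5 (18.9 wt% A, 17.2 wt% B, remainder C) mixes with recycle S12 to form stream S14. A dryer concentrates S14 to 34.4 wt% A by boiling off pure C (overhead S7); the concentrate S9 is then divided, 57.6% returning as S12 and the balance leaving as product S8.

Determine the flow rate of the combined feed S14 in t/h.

Overall A balance (none leaves overhead): A in fresh feed = A in product, i.e. 2414×0.189 = (1−0.576)·S9·0.344.
S9 = 456.25/(0.344×0.424) = 3128.1 t/h.
Recycle S12 = 0.576×3128.1 = 1801.8 t/h.
Combined feed S14 = 2414 + 1801.8 = 4215.8 t/h.

4216 t/h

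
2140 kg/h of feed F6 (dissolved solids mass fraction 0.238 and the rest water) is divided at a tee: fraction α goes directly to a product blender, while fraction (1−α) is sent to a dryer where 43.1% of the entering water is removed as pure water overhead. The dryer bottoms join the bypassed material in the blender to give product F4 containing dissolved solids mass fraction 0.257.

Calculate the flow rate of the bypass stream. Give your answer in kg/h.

All 2140×0.238 = 509.32 kg/h of dissolved solids reaches F4, so F4 = 509.32/0.257 = 1981.8 kg/h and vapour = 158.21 kg/h.
The evaporator receives (1−α)·2140 of feed at 0.762 water and removes 0.431 of that water:
0.431×0.762×(1−α)×2140 = 158.21
(1−α) = 158.21/702.82 = 0.2251;  α = 0.7749.
Bypass flow = 0.7749×2140 = 1658.3 kg/h.

1658 kg/h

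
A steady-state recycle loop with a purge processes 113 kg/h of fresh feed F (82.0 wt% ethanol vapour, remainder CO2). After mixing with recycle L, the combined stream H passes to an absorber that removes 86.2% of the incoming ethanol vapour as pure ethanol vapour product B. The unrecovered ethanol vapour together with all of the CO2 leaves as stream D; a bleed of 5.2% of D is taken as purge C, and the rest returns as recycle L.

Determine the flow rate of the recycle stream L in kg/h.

CO2 enters only via F and leaves only via the purge: 113×0.180 = 0.052×(CO2 in D), and the absorber passes all CO2, so CO2 in H = CO2 in D = 391.15 kg/h.
ethanol vapour in H: m_A = 113×0.820 + (1−0.052)·(1−0.862)·m_A, so m_A = 92.66/0.8692 = 106.61 kg/h.
D = (1−0.862)×106.61 + 391.15 = 405.87 kg/h.
Recycle L = (1−0.052)×405.87 = 384.76 kg/h.

384.8 kg/h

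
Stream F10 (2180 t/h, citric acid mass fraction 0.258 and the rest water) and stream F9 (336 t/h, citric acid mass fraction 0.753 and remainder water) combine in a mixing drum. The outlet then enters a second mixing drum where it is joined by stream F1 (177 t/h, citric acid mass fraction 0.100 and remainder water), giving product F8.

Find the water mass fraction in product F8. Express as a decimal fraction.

Overall, product flow = 2693 t/h.
water in = 2180×0.742 + 336×0.247 + 177×0.900 = 1859.9 t/h.
water fraction in F8 = 0.691.

0.691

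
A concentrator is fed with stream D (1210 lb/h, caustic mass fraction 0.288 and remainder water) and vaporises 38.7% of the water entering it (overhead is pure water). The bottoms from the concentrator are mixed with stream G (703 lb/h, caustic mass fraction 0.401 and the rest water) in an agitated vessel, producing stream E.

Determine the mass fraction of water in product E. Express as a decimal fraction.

Vapour removed = 0.387×0.712×1210 = 333.41 lb/h; concentrate = 876.59 lb/h.
water reaching the mixer = 528.11 (from concentrate) + 703×0.599 = 949.21 lb/h.
Product flow = 876.59 + 703 = 1579.6 lb/h; water fraction = 0.601.

0.601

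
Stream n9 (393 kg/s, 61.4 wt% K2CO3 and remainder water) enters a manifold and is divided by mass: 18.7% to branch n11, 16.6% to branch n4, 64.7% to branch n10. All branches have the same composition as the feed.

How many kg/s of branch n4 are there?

Branch n4 flow = 0.166×393 = 65.238 kg/s.

65.24 kg/s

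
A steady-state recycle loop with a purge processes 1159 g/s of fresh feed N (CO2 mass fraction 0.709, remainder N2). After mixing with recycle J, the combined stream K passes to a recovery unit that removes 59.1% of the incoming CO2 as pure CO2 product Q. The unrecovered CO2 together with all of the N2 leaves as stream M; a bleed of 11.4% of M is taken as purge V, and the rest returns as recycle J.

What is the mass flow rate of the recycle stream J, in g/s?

N2 enters only via N and leaves only via the purge: 1159×0.291 = 0.114×(N2 in M), and the recovery unit passes all N2, so N2 in K = N2 in M = 2958.5 g/s.
CO2 in K: m_A = 1159×0.709 + (1−0.114)·(1−0.591)·m_A, so m_A = 821.73/0.6376 = 1288.7 g/s.
M = (1−0.591)×1288.7 + 2958.5 = 3485.6 g/s.
Recycle J = (1−0.114)×3485.6 = 3088.2 g/s.

3088 g/s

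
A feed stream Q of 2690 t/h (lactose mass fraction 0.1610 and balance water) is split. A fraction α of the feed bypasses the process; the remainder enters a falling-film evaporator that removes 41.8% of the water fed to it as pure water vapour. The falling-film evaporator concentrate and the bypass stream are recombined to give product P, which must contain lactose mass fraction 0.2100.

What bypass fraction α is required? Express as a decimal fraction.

All 2690×0.161 = 433.09 t/h of lactose reaches P, so P = 433.09/0.210 = 2062.3 t/h and vapour = 627.67 t/h.
The evaporator receives (1−α)·2690 of feed at 0.839 water and removes 0.418 of that water:
0.418×0.839×(1−α)×2690 = 627.67
(1−α) = 627.67/943.39 = 0.6653;  α = 0.3347.

0.335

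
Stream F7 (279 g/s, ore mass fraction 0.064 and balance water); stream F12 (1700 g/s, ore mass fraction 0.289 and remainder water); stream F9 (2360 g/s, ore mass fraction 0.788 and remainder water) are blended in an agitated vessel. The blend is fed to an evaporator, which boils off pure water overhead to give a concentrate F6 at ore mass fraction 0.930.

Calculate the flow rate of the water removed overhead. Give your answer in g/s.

ore entering = 279×0.064 + 1700×0.289 + 2360×0.788 = 2368.8 g/s.
All ore reports to F6, so F6 = 2368.8/0.930 = 2547.1 g/s.
Total feed = 4339 g/s; overhead = 4339 − 2547.1 = 1791.9 g/s.

1792 g/s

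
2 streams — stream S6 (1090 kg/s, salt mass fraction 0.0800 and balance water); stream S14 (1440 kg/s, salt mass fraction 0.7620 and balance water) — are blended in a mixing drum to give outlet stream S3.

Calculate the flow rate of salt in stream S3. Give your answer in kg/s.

salt out = salt in = 1090×0.080 + 1440×0.762 = 1184.5 kg/s.

1184 kg/s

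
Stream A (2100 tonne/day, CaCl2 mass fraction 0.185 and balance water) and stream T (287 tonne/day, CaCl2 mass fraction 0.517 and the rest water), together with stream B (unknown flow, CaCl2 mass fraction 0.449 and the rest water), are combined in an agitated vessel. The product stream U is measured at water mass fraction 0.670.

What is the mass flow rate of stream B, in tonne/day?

Let B be the unknown flow. Total out = 2387 + B.
water balance: 1850.1 + 0.551·B = 0.670·(2387 + B)
(0.551 − 0.670)·B = 0.670×2387 − 1850.1 = -250.83
B = -250.83 / -0.119 = 2107.8 tonne/day

2108 tonne/day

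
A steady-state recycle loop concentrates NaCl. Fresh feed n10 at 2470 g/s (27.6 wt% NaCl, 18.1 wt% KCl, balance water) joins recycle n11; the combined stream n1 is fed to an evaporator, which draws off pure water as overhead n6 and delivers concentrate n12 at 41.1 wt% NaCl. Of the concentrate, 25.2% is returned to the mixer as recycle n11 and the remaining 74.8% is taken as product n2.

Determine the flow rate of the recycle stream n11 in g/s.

558.8 g/s

Overall NaCl balance (none leaves overhead): NaCl in fresh feed = NaCl in product, i.e. 2470×0.276 = (1−0.252)·n12·0.411.
n12 = 681.72/(0.411×0.748) = 2217.5 g/s.
Recycle n11 = 0.252×2217.5 = 558.81 g/s.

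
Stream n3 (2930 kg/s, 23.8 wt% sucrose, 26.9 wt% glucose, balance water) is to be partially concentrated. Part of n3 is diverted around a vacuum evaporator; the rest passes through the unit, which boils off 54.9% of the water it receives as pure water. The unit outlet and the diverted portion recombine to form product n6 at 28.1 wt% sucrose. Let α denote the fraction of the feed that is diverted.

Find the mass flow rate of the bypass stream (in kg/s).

1273 kg/s

All 2930×0.238 = 697.34 kg/s of sucrose reaches n6, so n6 = 697.34/0.281 = 2481.6 kg/s and vapour = 448.36 kg/s.
The evaporator receives (1−α)·2930 of feed at 0.493 water and removes 0.549 of that water:
0.549×0.493×(1−α)×2930 = 448.36
(1−α) = 448.36/793.03 = 0.5654;  α = 0.4346.
Bypass flow = 0.4346×2930 = 1273.4 kg/s.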